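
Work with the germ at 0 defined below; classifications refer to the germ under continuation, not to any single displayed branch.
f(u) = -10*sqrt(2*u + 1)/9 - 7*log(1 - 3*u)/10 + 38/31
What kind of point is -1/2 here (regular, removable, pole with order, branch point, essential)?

The point is an algebraic (square-root) branch point.

The term (-10/9)*sqrt(1 - u/(-1/2)) has argument 1 - -1/2/(-1/2) = 0 at -1/2: a square-root (algebraic, two-sheeted) branch point; the remaining terms are analytic or single-valued there.


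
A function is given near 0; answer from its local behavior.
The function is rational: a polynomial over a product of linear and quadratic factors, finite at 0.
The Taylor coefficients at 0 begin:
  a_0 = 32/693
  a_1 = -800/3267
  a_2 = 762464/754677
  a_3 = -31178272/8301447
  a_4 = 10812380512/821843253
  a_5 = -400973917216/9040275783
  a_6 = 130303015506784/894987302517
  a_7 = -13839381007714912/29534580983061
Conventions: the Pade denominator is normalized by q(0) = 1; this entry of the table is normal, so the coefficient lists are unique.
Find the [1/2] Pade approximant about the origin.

Taylor coefficients needed (read off): a_0 = 32/693, a_1 = -800/3267, a_2 = 762464/754677, a_3 = -31178272/8301447.
Write the denominator as Q(ω) = 1 + q1*ω + q2*ω^2. Requiring Q*f - P = O(ω^4) with deg P <= 1 kills the coefficients of ω^2..ω^3 in Q*f:
  ω^2: a_2 + q1*a_1 + q2*a_0 = 0, i.e. 762464/754677 + (-800/3267)*q1 + (32/693)*q2 = 0.
  ω^3: a_3 + q1*a_2 + q2*a_1 = 0, i.e. -31178272/8301447 + (762464/754677)*q1 + (-800/3267)*q2 = 0.
Solving this linear system: q1 = 56671/10197, q2 = 232262/30591.
The numerator is Q*f truncated at degree 1: P0 = a_0 = 32/693; P1 = a_1 + q1*a_0 = 7552/642411.

The Pade approximant has numerator coefficients [32/693, 7552/642411]; denominator coefficients [1, 56671/10197, 232262/30591].


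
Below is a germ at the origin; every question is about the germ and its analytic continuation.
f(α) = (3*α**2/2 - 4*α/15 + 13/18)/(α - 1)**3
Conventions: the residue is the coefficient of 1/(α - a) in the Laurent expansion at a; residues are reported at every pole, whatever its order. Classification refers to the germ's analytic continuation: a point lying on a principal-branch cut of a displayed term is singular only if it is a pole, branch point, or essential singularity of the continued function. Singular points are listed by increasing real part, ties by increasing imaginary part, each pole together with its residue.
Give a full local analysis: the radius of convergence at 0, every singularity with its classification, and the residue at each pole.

Radius of convergence at 0: 1.
At 1: a pole of order 3; residue 3/2.

Denominator factor (α - 1)^3: pole of order 3 at 1, modulus 1.
The radius of convergence is the smallest modulus among the singular points: 1.
At the order-3 pole 1 set g(α) = (α - (1))^3*f(α) = 3*α**2/2 - 4*α/15 + 13/18.
Order-3 pole: residue = g''(a)/2; g''(1) = 3, so the residue is 3/2.


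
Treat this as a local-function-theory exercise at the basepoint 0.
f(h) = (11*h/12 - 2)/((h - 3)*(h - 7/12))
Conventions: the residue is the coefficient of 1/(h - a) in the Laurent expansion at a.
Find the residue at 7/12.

At the order-1 pole 7/12 set g(h) = (h - (7/12))*f(h) = (11*h/12 - 2)/(h - 3).
Simple pole: residue = g(a) at a = 7/12, which is 211/348.

The residue is 211/348.


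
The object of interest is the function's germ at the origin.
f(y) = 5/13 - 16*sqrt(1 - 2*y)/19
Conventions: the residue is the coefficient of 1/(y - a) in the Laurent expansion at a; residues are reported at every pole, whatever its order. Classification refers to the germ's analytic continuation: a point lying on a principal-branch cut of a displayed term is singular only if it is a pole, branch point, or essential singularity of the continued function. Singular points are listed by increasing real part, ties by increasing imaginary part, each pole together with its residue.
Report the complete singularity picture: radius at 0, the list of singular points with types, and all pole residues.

Radius of convergence at 0: 1/2.
At 1/2: an algebraic (square-root) branch point.

Branch term (-16/19)*sqrt(1 - y/(1/2)): its argument vanishes at y = 1/2, a square-root branch point, modulus 1/2.
The radius of convergence is the smallest modulus among the singular points: 1/2.


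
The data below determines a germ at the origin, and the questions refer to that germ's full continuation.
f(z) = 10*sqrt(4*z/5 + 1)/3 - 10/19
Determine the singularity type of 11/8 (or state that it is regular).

There is no denominator, hence no pole anywhere.
Branch term sqrt(1 - z/(-5/4)): argument at 11/8 is 21/10, nonzero, so 11/8 is not its branch point (a point on a principal cut is still regular for the continued germ).
So the germ continues analytically to 11/8.

The point is a regular point.


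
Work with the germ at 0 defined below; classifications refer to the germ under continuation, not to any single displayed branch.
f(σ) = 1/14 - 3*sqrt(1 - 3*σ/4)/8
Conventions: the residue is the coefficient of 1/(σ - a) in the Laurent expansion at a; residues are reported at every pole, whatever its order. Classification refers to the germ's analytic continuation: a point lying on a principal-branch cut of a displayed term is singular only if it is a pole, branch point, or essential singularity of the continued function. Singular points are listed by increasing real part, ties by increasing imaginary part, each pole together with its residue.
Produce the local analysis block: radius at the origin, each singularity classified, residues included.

Branch term (-3/8)*sqrt(1 - σ/(4/3)): its argument vanishes at σ = 4/3, a square-root branch point, modulus 4/3.
The radius of convergence is the smallest modulus among the singular points: 4/3.

Radius of convergence at 0: 4/3.
At 4/3: an algebraic (square-root) branch point.


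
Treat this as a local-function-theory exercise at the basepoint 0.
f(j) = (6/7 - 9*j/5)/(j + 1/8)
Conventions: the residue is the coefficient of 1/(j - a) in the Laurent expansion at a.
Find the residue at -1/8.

At the order-1 pole -1/8 set g(j) = (j - (-1/8))*f(j) = 6/7 - 9*j/5.
Simple pole: residue = g(a) at a = -1/8, which is 303/280.

The residue is 303/280.


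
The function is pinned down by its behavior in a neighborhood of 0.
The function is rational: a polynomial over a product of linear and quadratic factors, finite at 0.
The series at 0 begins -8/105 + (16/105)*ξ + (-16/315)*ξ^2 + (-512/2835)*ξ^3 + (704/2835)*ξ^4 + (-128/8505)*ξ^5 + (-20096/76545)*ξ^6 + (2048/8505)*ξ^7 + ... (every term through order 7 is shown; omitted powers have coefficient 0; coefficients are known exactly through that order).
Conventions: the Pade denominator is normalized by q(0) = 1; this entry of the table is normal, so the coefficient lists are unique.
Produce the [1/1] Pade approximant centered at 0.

The Pade approximant has numerator coefficients [-8/105, 8/63]; denominator coefficients [1, 1/3].

Taylor coefficients needed (read off): a_0 = -8/105, a_1 = 16/105, a_2 = -16/315.
Write the denominator as Q(ξ) = 1 + q1*ξ. Requiring Q*f - P = O(ξ^3) with deg P <= 1 kills the coefficients of ξ^2..ξ^2 in Q*f:
  ξ^2: a_2 + q1*a_1 = 0, i.e. -16/315 + (16/105)*q1 = 0.
Solving this linear system: q1 = 1/3.
The numerator is Q*f truncated at degree 1: P0 = a_0 = -8/105; P1 = a_1 + q1*a_0 = 8/63.


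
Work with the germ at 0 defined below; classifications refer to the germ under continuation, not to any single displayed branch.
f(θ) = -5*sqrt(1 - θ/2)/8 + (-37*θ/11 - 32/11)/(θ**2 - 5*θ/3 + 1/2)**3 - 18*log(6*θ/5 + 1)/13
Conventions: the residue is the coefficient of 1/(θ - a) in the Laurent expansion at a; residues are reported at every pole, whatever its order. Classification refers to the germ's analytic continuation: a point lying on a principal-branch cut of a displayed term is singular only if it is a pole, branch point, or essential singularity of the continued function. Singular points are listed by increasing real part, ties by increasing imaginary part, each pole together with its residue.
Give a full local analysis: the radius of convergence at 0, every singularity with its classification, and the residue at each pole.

Denominator factor (θ**2 - 5*θ/3 + 1/2)^3: discriminant 7/9, real irrational roots 5/6 + (1/6)*sqrt(7) and 5/6 - (1/6)*sqrt(7); poles of order 3, moduli 5/6 + (1/6)*sqrt(7) and 5/6 - (1/6)*sqrt(7).
Branch term (-18/13)*log(1 - θ/(-5/6)): its argument vanishes at θ = -5/6, a logarithmic branch point, modulus 5/6.
Branch term (-5/8)*sqrt(1 - θ/(2)): its argument vanishes at θ = 2, a square-root branch point, modulus 2.
The radius of convergence is the smallest modulus among the singular points: 5/6 - (1/6)*sqrt(7).
The branch terms are analytic at 5/6 - (1/6)*sqrt(7) and contribute nothing to the residue; only the rational part matters.
The factor θ**2 - 5*θ/3 + 1/2 splits as (θ - a)(θ - a') with a = 5/6 - (1/6)*sqrt(7), a' = 5/6 + (1/6)*sqrt(7). At the order-3 pole a set g(θ) = (θ - a)^3*(rational part) = [-37*θ/11 - 32/11] / (θ - a')^3.
Order-3 pole: residue = g''(a)/2; g''(5/6 - (1/6)*sqrt(7)) = (183222/3773)*sqrt(7), so the residue is (91611/3773)*sqrt(7).
The branch terms are analytic at 5/6 + (1/6)*sqrt(7) and contribute nothing to the residue; only the rational part matters.
The factor θ**2 - 5*θ/3 + 1/2 splits as (θ - a)(θ - a') with a = 5/6 + (1/6)*sqrt(7), a' = 5/6 - (1/6)*sqrt(7). At the order-3 pole a set g(θ) = (θ - a)^3*(rational part) = [-37*θ/11 - 32/11] / (θ - a')^3.
Order-3 pole: residue = g''(a)/2; g''(5/6 + (1/6)*sqrt(7)) = -(183222/3773)*sqrt(7), so the residue is -(91611/3773)*sqrt(7).
List the singular points by increasing real part (a conjugate pair: the negative imaginary part first).

Radius of convergence at 0: 5/6 - (1/6)*sqrt(7).
At -5/6: a logarithmic branch point.
At 5/6 - (1/6)*sqrt(7): a pole of order 3; residue (91611/3773)*sqrt(7).
At 5/6 + (1/6)*sqrt(7): a pole of order 3; residue -(91611/3773)*sqrt(7).
At 2: an algebraic (square-root) branch point.


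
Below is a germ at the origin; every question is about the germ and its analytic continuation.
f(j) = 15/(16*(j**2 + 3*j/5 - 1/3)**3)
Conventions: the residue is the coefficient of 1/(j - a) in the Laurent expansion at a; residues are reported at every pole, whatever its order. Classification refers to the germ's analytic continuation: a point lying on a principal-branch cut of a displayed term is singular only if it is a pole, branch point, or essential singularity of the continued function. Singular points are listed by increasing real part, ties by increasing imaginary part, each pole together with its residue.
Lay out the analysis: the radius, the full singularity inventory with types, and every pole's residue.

Radius of convergence at 0: -3/10 + (1/30)*sqrt(381).
At -3/10 - (1/30)*sqrt(381): a pole of order 3; residue -(1265625/16387064)*sqrt(381).
At -3/10 + (1/30)*sqrt(381): a pole of order 3; residue (1265625/16387064)*sqrt(381).

Denominator factor (j**2 + 3*j/5 - 1/3)^3: discriminant 127/75, real irrational roots -3/10 + (1/30)*sqrt(381) and -3/10 - (1/30)*sqrt(381); poles of order 3, moduli -3/10 + (1/30)*sqrt(381) and 3/10 + (1/30)*sqrt(381).
The radius of convergence is the smallest modulus among the singular points: -3/10 + (1/30)*sqrt(381).
The factor j**2 + 3*j/5 - 1/3 splits as (j - a)(j - a') with a = -3/10 - (1/30)*sqrt(381), a' = -3/10 + (1/30)*sqrt(381). At the order-3 pole a set g(j) = (j - a)^3*f(j) = [15/16] / (j - a')^3.
Order-3 pole: residue = g''(a)/2; g''(-3/10 - (1/30)*sqrt(381)) = -(1265625/8193532)*sqrt(381), so the residue is -(1265625/16387064)*sqrt(381).
The factor j**2 + 3*j/5 - 1/3 splits as (j - a)(j - a') with a = -3/10 + (1/30)*sqrt(381), a' = -3/10 - (1/30)*sqrt(381). At the order-3 pole a set g(j) = (j - a)^3*f(j) = [15/16] / (j - a')^3.
Order-3 pole: residue = g''(a)/2; g''(-3/10 + (1/30)*sqrt(381)) = (1265625/8193532)*sqrt(381), so the residue is (1265625/16387064)*sqrt(381).
List the singular points by increasing real part (a conjugate pair: the negative imaginary part first).


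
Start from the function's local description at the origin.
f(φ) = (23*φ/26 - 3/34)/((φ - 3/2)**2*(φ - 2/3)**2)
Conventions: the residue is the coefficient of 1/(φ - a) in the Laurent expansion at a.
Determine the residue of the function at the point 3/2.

At the order-2 pole 3/2 set g(φ) = (φ - (3/2))^2*f(φ) = (23*φ/26 - 3/34)/(φ - 2/3)**2.
Order-2 pole: residue = g'(a); g'(3/2) = -1278/425, so the residue is -1278/425.

The residue is -1278/425.


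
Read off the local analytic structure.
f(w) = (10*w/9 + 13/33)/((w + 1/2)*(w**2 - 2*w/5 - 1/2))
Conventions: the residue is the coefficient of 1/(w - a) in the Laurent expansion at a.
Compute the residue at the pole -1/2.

The residue is 320/99.

At the order-1 pole -1/2 set g(w) = (w - (-1/2))*f(w) = (10*w/9 + 13/33)/(w**2 - 2*w/5 - 1/2).
Simple pole: residue = g(a) at a = -1/2, which is 320/99.


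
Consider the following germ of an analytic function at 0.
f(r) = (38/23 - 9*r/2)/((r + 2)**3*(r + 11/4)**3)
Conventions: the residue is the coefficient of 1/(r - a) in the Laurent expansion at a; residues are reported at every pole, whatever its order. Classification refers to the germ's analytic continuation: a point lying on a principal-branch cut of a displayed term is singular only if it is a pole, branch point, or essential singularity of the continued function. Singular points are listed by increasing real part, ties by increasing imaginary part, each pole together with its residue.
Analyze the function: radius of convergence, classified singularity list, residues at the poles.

Denominator factor (r + 2)^3: pole of order 3 at -2, modulus 2.
Denominator factor (r + 11/4)^3: pole of order 3 at -11/4, modulus 11/4.
The radius of convergence is the smallest modulus among the singular points: 2.
At the order-3 pole -11/4 set g(r) = (r - (-11/4))^3*f(r) = (38/23 - 9*r/2)/(r + 2)**3.
Order-3 pole: residue = g''(a)/2; g''(-11/4) = -1162496/1863, so the residue is -581248/1863.
At the order-3 pole -2 set g(r) = (r - (-2))^3*f(r) = (38/23 - 9*r/2)/(r + 11/4)**3.
Order-3 pole: residue = g''(a)/2; g''(-2) = 1162496/1863, so the residue is 581248/1863.
List the singular points by increasing real part (a conjugate pair: the negative imaginary part first).

Radius of convergence at 0: 2.
At -11/4: a pole of order 3; residue -581248/1863.
At -2: a pole of order 3; residue 581248/1863.


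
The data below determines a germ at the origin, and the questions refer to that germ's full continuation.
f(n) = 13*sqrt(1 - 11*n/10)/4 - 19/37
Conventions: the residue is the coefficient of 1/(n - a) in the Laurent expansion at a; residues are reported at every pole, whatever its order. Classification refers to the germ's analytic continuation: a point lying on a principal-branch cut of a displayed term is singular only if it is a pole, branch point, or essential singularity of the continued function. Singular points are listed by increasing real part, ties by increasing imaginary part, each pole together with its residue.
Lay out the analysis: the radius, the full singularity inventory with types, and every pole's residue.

Radius of convergence at 0: 10/11.
At 10/11: an algebraic (square-root) branch point.

Branch term (13/4)*sqrt(1 - n/(10/11)): its argument vanishes at n = 10/11, a square-root branch point, modulus 10/11.
The radius of convergence is the smallest modulus among the singular points: 10/11.


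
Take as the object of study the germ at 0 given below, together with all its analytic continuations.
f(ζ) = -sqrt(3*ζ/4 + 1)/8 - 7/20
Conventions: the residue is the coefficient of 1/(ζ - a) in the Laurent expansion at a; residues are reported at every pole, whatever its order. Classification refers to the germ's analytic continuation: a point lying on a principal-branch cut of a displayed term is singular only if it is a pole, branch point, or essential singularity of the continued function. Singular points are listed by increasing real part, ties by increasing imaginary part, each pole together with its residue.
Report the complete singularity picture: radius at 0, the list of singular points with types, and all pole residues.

Radius of convergence at 0: 4/3.
At -4/3: an algebraic (square-root) branch point.

Branch term (-1/8)*sqrt(1 - ζ/(-4/3)): its argument vanishes at ζ = -4/3, a square-root branch point, modulus 4/3.
The radius of convergence is the smallest modulus among the singular points: 4/3.


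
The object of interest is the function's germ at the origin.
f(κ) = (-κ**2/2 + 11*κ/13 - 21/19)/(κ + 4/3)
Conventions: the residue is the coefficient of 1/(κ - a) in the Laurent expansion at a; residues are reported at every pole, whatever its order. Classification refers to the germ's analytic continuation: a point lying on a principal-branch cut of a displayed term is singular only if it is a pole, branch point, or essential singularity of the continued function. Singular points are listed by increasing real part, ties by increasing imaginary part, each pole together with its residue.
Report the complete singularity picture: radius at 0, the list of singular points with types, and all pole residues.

Radius of convergence at 0: 4/3.
At -4/3: a pole of order 1; residue -6941/2223.

Denominator factor (κ + 4/3): pole of order 1 at -4/3, modulus 4/3.
The radius of convergence is the smallest modulus among the singular points: 4/3.
At the order-1 pole -4/3 set g(κ) = (κ - (-4/3))*f(κ) = -κ**2/2 + 11*κ/13 - 21/19.
Simple pole: residue = g(a) at a = -4/3, which is -6941/2223.


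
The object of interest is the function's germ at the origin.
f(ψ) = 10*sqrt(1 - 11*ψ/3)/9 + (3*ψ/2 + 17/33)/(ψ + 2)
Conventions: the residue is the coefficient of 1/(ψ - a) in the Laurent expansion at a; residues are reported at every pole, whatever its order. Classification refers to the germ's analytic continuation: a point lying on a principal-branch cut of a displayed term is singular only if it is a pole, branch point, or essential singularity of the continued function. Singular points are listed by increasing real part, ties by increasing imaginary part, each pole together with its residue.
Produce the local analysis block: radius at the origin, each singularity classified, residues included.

Radius of convergence at 0: 3/11.
At -2: a pole of order 1; residue -82/33.
At 3/11: an algebraic (square-root) branch point.

Denominator factor (ψ + 2): pole of order 1 at -2, modulus 2.
Branch term (10/9)*sqrt(1 - ψ/(3/11)): its argument vanishes at ψ = 3/11, a square-root branch point, modulus 3/11.
The radius of convergence is the smallest modulus among the singular points: 3/11.
The branch term is analytic at -2 and contributes nothing to the residue; only the rational part matters.
At the order-1 pole -2 set g(ψ) = (ψ - (-2))*(rational part) = 3*ψ/2 + 17/33.
Simple pole: residue = g(a) at a = -2, which is -82/33.
List the singular points by increasing real part (a conjugate pair: the negative imaginary part first).


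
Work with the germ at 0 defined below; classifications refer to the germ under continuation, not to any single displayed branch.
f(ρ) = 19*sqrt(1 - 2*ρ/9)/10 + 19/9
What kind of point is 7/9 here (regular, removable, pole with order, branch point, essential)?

The point is a regular point.

There is no denominator, hence no pole anywhere.
Branch term sqrt(1 - ρ/(9/2)): argument at 7/9 is 67/81, nonzero, so 7/9 is not its branch point (a point on a principal cut is still regular for the continued germ).
So the germ continues analytically to 7/9.


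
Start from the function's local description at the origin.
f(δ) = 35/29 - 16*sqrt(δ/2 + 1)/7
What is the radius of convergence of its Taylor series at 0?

The radius of convergence is 2.

Branch term (-16/7)*sqrt(1 - δ/(-2)): its argument vanishes at δ = -2, a square-root branch point, modulus 2.
The radius of convergence is the smallest modulus among the singular points: 2.


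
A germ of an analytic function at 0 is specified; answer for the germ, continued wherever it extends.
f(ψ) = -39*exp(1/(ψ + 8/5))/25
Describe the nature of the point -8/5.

The exponent 1/(ψ - (-8/5)) has a pole at -8/5, so exp(1/(ψ - (-8/5))) takes every nonzero value near it: an essential singularity (not a pole of any order).

The point is an essential singularity.


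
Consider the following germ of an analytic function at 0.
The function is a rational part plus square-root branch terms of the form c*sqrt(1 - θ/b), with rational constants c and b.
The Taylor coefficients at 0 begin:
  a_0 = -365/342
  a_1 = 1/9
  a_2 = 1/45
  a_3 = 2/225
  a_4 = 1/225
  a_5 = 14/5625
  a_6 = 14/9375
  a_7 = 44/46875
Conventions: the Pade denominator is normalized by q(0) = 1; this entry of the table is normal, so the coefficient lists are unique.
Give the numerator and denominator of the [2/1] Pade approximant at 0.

Taylor coefficients needed (read off): a_0 = -365/342, a_1 = 1/9, a_2 = 1/45, a_3 = 2/225.
Write the denominator as Q(θ) = 1 + q1*θ. Requiring Q*f - P = O(θ^4) with deg P <= 2 kills the coefficients of θ^3..θ^3 in Q*f:
  θ^3: a_3 + q1*a_2 = 0, i.e. 2/225 + (1/45)*q1 = 0.
Solving this linear system: q1 = -2/5.
The numerator is Q*f truncated at degree 2: P0 = a_0 = -365/342; P1 = a_1 + q1*a_0 = 92/171; P2 = a_2 + q1*a_1 = -1/45.

The Pade approximant has numerator coefficients [-365/342, 92/171, -1/45]; denominator coefficients [1, -2/5].


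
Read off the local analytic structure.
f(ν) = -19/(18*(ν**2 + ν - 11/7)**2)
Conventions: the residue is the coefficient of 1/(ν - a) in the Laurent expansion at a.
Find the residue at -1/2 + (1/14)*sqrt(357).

The factor ν**2 + ν - 11/7 splits as (ν - a)(ν - a') with a = -1/2 + (1/14)*sqrt(357), a' = -1/2 - (1/14)*sqrt(357). At the order-2 pole a set g(ν) = (ν - a)^2*f(ν) = [-19/18] / (ν - a')^2.
Order-2 pole: residue = g'(a); g'(-1/2 + (1/14)*sqrt(357)) = (133/23409)*sqrt(357), so the residue is (133/23409)*sqrt(357).

The residue is (133/23409)*sqrt(357).


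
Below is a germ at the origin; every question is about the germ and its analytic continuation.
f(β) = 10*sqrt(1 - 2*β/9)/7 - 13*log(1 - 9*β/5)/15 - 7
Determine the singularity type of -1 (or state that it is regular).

The point is a regular point.

There is no denominator, hence no pole anywhere.
Branch term sqrt(1 - β/(9/2)): argument at -1 is 11/9, nonzero, so -1 is not its branch point (a point on a principal cut is still regular for the continued germ).
Branch term log(1 - β/(5/9)): argument at -1 is 14/5, nonzero, so -1 is not its branch point (a point on a principal cut is still regular for the continued germ).
So the germ continues analytically to -1.


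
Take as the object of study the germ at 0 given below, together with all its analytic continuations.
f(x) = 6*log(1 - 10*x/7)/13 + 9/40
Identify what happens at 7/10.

The term (6/13)*log(1 - x/(7/10)) has argument 1 - 7/10/(7/10) = 0 at 7/10: a logarithmic (infinitely-sheeted) branch point; the remaining terms are analytic or single-valued there.

The point is a logarithmic branch point.


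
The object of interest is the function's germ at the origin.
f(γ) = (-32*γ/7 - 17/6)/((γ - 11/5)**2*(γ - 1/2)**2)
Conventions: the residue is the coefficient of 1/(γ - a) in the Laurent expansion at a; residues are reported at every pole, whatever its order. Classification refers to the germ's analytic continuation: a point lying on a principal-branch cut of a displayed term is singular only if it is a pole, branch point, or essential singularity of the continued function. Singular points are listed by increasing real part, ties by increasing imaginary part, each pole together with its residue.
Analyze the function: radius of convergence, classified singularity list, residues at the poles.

Radius of convergence at 0: 1/2.
At 1/2: a pole of order 2; residue -378200/103173.
At 11/5: a pole of order 2; residue 378200/103173.

Denominator factor (γ - 11/5)^2: pole of order 2 at 11/5, modulus 11/5.
Denominator factor (γ - 1/2)^2: pole of order 2 at 1/2, modulus 1/2.
The radius of convergence is the smallest modulus among the singular points: 1/2.
At the order-2 pole 1/2 set g(γ) = (γ - (1/2))^2*f(γ) = (-32*γ/7 - 17/6)/(γ - 11/5)**2.
Order-2 pole: residue = g'(a); g'(1/2) = -378200/103173, so the residue is -378200/103173.
At the order-2 pole 11/5 set g(γ) = (γ - (11/5))^2*f(γ) = (-32*γ/7 - 17/6)/(γ - 1/2)**2.
Order-2 pole: residue = g'(a); g'(11/5) = 378200/103173, so the residue is 378200/103173.
List the singular points by increasing real part (a conjugate pair: the negative imaginary part first).


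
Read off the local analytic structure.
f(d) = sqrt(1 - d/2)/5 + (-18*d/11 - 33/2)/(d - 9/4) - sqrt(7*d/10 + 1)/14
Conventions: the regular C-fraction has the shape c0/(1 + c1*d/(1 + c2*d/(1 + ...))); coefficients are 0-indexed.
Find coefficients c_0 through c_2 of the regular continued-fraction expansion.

Taylor coefficients (expand at 0): a_0 = 1567/210, a_1 = 46469/11880, a_2 = 7569581/4276800.
c0 = a_0 = 1567/210. Peel one level at a time: if S = 1 + c*d/S' with S'(0) = 1, then c is the d-coefficient of S and S' = c*d/(S - 1).
S_1 = c0/f = 1 + (-325283/620532)*d + (1787064531/47538267040)*d^2 + ...; c1 = -325283/620532.
S_2 = c1*d/(S_1 - 1) = 1 + (2297654397/32039446120)*d + ...; c2 = 2297654397/32039446120.

The regular C-fraction coefficients are [1567/210, -325283/620532, 2297654397/32039446120].


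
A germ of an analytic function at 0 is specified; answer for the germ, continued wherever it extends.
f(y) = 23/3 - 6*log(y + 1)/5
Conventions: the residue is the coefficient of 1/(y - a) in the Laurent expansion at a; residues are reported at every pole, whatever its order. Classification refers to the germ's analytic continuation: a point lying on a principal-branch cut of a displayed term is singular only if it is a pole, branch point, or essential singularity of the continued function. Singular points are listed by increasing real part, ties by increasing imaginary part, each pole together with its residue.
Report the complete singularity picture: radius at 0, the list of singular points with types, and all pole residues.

Radius of convergence at 0: 1.
At -1: a logarithmic branch point.

Branch term (-6/5)*log(1 - y/(-1)): its argument vanishes at y = -1, a logarithmic branch point, modulus 1.
The radius of convergence is the smallest modulus among the singular points: 1.


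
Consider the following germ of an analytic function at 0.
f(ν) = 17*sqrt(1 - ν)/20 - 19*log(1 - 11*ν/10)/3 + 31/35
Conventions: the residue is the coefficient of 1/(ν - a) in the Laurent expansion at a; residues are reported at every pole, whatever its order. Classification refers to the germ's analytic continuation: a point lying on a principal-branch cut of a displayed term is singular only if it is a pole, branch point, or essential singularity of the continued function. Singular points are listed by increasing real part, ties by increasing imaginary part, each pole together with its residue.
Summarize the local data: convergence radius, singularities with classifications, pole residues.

Radius of convergence at 0: 10/11.
At 10/11: a logarithmic branch point.
At 1: an algebraic (square-root) branch point.

Branch term (17/20)*sqrt(1 - ν/(1)): its argument vanishes at ν = 1, a square-root branch point, modulus 1.
Branch term (-19/3)*log(1 - ν/(10/11)): its argument vanishes at ν = 10/11, a logarithmic branch point, modulus 10/11.
The radius of convergence is the smallest modulus among the singular points: 10/11.
List the singular points by increasing real part (a conjugate pair: the negative imaginary part first).


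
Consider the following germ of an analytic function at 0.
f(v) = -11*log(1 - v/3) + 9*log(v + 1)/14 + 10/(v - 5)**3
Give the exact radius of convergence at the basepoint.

Denominator factor (v - 5)^3: pole of order 3 at 5, modulus 5.
Branch term (-11)*log(1 - v/(3)): its argument vanishes at v = 3, a logarithmic branch point, modulus 3.
Branch term (9/14)*log(1 - v/(-1)): its argument vanishes at v = -1, a logarithmic branch point, modulus 1.
The radius of convergence is the smallest modulus among the singular points: 1.

The radius of convergence is 1.


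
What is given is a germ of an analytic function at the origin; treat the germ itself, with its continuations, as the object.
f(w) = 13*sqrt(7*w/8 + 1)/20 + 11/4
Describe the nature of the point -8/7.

The point is an algebraic (square-root) branch point.

The term (13/20)*sqrt(1 - w/(-8/7)) has argument 1 - -8/7/(-8/7) = 0 at -8/7: a square-root (algebraic, two-sheeted) branch point; the remaining terms are analytic or single-valued there.


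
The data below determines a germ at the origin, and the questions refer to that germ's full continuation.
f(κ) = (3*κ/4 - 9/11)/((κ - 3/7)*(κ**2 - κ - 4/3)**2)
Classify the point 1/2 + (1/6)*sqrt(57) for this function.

The denominator factor κ**2 - κ - 4/3 vanishes at 1/2 + (1/6)*sqrt(57) and appears to the power 2; the numerator there equals -39/88 + (1/8)*sqrt(57), nonzero, and no other factor vanishes.
Hence a pole whose order is the multiplicity, 2.

The point is a pole of order 2.


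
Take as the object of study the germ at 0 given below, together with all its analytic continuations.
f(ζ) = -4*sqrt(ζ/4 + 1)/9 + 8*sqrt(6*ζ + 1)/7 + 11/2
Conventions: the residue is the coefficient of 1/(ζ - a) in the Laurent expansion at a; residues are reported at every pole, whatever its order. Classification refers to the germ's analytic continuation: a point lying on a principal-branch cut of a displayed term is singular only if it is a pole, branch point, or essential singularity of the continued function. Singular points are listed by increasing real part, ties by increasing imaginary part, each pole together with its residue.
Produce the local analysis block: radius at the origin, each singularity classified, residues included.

Radius of convergence at 0: 1/6.
At -4: an algebraic (square-root) branch point.
At -1/6: an algebraic (square-root) branch point.

Branch term (8/7)*sqrt(1 - ζ/(-1/6)): its argument vanishes at ζ = -1/6, a square-root branch point, modulus 1/6.
Branch term (-4/9)*sqrt(1 - ζ/(-4)): its argument vanishes at ζ = -4, a square-root branch point, modulus 4.
The radius of convergence is the smallest modulus among the singular points: 1/6.
List the singular points by increasing real part (a conjugate pair: the negative imaginary part first).


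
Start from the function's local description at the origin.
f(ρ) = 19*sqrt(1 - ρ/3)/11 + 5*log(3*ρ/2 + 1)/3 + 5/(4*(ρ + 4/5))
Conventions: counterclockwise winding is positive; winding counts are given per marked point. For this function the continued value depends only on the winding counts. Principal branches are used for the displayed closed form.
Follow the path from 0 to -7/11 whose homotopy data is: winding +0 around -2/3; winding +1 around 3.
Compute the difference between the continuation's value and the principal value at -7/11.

Continued minus principal equals -(76/363)*sqrt(330).

The rational part is single-valued and drops out of the difference; each branch term changes only by its own monodromy.
(5/3)*log(1 - ρ/(-2/3)): winding 0 around -2/3, so this term returns to its principal value, contribution 0.
(19/11)*sqrt(1 - ρ/(3)): winding +1 is odd, the square root flips sign, contributing -2*(19/11)*sqrt(1 - (-7/11)/(3)) = -2*(19/11)*sqrt(40/33) = -(76/363)*sqrt(330).
Summing the contributions at ρ = -7/11 gives -(76/363)*sqrt(330).


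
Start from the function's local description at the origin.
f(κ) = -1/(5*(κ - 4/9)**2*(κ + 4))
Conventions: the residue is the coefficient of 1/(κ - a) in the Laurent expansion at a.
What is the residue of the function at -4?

At the order-1 pole -4 set g(κ) = (κ - (-4))*f(κ) = -1/(5*(κ - 4/9)**2).
Simple pole: residue = g(a) at a = -4, which is -81/8000.

The residue is -81/8000.


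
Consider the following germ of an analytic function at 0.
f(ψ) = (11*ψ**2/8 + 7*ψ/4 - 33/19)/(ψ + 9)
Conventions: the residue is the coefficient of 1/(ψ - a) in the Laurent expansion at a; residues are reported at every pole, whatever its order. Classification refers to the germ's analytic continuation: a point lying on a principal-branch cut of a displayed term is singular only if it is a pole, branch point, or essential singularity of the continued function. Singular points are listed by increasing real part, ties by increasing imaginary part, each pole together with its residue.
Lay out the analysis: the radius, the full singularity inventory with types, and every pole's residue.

Radius of convergence at 0: 9.
At -9: a pole of order 1; residue 14271/152.

Denominator factor (ψ + 9): pole of order 1 at -9, modulus 9.
The radius of convergence is the smallest modulus among the singular points: 9.
At the order-1 pole -9 set g(ψ) = (ψ - (-9))*f(ψ) = 11*ψ**2/8 + 7*ψ/4 - 33/19.
Simple pole: residue = g(a) at a = -9, which is 14271/152.


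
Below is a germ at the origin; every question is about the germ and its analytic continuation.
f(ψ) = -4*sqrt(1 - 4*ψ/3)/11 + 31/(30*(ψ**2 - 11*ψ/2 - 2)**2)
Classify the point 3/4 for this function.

The term (-4/11)*sqrt(1 - ψ/(3/4)) has argument 1 - 3/4/(3/4) = 0 at 3/4: a square-root (algebraic, two-sheeted) branch point; the remaining terms are analytic or single-valued there.

The point is an algebraic (square-root) branch point.


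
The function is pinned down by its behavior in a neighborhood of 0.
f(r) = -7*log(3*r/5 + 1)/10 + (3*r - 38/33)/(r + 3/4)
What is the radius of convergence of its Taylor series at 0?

The radius of convergence is 3/4.

Denominator factor (r + 3/4): pole of order 1 at -3/4, modulus 3/4.
Branch term (-7/10)*log(1 - r/(-5/3)): its argument vanishes at r = -5/3, a logarithmic branch point, modulus 5/3.
The radius of convergence is the smallest modulus among the singular points: 3/4.


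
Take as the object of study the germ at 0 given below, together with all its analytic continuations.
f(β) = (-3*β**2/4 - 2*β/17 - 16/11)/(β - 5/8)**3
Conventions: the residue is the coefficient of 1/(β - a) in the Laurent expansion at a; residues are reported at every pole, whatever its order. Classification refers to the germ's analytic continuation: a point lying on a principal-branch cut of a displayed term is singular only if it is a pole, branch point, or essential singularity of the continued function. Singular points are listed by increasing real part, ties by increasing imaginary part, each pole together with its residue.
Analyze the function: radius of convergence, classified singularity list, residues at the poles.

Radius of convergence at 0: 5/8.
At 5/8: a pole of order 3; residue -3/4.

Denominator factor (β - 5/8)^3: pole of order 3 at 5/8, modulus 5/8.
The radius of convergence is the smallest modulus among the singular points: 5/8.
At the order-3 pole 5/8 set g(β) = (β - (5/8))^3*f(β) = -3*β**2/4 - 2*β/17 - 16/11.
Order-3 pole: residue = g''(a)/2; g''(5/8) = -3/2, so the residue is -3/4.


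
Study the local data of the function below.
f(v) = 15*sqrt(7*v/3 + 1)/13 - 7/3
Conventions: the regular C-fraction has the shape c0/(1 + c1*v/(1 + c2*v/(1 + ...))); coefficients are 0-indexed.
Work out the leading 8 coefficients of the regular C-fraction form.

Taylor coefficients (expand at 0): a_0 = -46/39, a_1 = 35/26, a_2 = -245/312, a_3 = 1715/1872, a_4 = -60025/44928, a_5 = 588245/269568, a_6 = -4117715/1078272, a_7 = 45294865/6469632.
c0 = a_0 = -46/39. Peel one level at a time: if S = 1 + c*v/S' with S'(0) = 1, then c is the v-coefficient of S and S' = c*v/(S - 1).
S_1 = c0/f = 1 + (105/92)*v + (2695/4232)*v^2 + ...; c1 = 105/92.
S_2 = c1*v/(S_1 - 1) = 1 + (-77/138)*v + (-49/144)*v^2 + ...; c2 = -77/138.
S_3 = c2*v/(S_2 - 1) = 1 + (-161/264)*v + (75509/69696)*v^2 + ...; c3 = -161/264.
S_4 = c3*v/(S_3 - 1) = 1 + (469/264)*v + (-49/144)*v^2 + ...; c4 = 469/264.
S_5 = c4*v/(S_4 - 1) = 1 + (77/402)*v + (-7546/40401)*v^2 + ...; c5 = 77/402.
S_6 = c5*v/(S_5 - 1) = 1 + (196/201)*v + (-49/144)*v^2 + ...; c6 = 196/201.
S_7 = c6*v/(S_6 - 1) = 1 + (67/192)*v + ...; c7 = 67/192.

The regular C-fraction coefficients are [-46/39, 105/92, -77/138, -161/264, 469/264, 77/402, 196/201, 67/192].


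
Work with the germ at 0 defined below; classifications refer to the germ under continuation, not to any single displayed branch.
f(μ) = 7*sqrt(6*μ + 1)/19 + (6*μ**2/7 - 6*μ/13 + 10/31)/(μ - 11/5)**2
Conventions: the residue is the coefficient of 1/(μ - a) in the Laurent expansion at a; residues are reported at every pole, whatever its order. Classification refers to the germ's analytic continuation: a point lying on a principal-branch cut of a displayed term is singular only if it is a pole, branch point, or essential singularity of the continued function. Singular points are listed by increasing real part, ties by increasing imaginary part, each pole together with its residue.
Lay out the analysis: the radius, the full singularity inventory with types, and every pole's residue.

Radius of convergence at 0: 1/6.
At -1/6: an algebraic (square-root) branch point.
At 11/5: a pole of order 2; residue 1506/455.

Denominator factor (μ - 11/5)^2: pole of order 2 at 11/5, modulus 11/5.
Branch term (7/19)*sqrt(1 - μ/(-1/6)): its argument vanishes at μ = -1/6, a square-root branch point, modulus 1/6.
The radius of convergence is the smallest modulus among the singular points: 1/6.
The branch term is analytic at 11/5 and contributes nothing to the residue; only the rational part matters.
At the order-2 pole 11/5 set g(μ) = (μ - (11/5))^2*(rational part) = 6*μ**2/7 - 6*μ/13 + 10/31.
Order-2 pole: residue = g'(a); g'(11/5) = 1506/455, so the residue is 1506/455.
List the singular points by increasing real part (a conjugate pair: the negative imaginary part first).


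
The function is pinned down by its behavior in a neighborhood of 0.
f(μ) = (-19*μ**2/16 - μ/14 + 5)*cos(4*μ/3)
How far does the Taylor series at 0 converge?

The factor cos(4*μ/3) is entire and contributes no finite singular point.
The polynomial part has no poles.
No finite singular points: the Taylor series at 0 converges everywhere.

The radius of convergence is infinite.


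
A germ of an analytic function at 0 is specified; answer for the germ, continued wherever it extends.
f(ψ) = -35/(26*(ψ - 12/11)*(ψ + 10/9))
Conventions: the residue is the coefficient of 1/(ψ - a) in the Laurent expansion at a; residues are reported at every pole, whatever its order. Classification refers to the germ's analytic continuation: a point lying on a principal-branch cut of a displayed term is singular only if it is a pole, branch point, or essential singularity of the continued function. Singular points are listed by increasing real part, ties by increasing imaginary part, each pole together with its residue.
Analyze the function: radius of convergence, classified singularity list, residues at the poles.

Denominator factor (ψ - 12/11): pole of order 1 at 12/11, modulus 12/11.
Denominator factor (ψ + 10/9): pole of order 1 at -10/9, modulus 10/9.
The radius of convergence is the smallest modulus among the singular points: 12/11.
At the order-1 pole -10/9 set g(ψ) = (ψ - (-10/9))*f(ψ) = -35/(26*(ψ - 12/11)).
Simple pole: residue = g(a) at a = -10/9, which is 3465/5668.
At the order-1 pole 12/11 set g(ψ) = (ψ - (12/11))*f(ψ) = -35/(26*(ψ + 10/9)).
Simple pole: residue = g(a) at a = 12/11, which is -3465/5668.
List the singular points by increasing real part (a conjugate pair: the negative imaginary part first).

Radius of convergence at 0: 12/11.
At -10/9: a pole of order 1; residue 3465/5668.
At 12/11: a pole of order 1; residue -3465/5668.


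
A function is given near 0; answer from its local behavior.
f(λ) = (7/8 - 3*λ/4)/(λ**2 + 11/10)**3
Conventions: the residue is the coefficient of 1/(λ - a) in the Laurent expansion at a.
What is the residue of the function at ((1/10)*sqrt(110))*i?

The residue is -((525/42592)*sqrt(110))*i.

The factor λ**2 + 11/10 splits as (λ - a)(λ - a') with a = ((1/10)*sqrt(110))*i, a' = -((1/10)*sqrt(110))*i. At the order-3 pole a set g(λ) = (λ - a)^3*f(λ) = [7/8 - 3*λ/4] / (λ - a')^3.
Order-3 pole: residue = g''(a)/2; g''(((1/10)*sqrt(110))*i) = -((525/21296)*sqrt(110))*i, so the residue is -((525/42592)*sqrt(110))*i.
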